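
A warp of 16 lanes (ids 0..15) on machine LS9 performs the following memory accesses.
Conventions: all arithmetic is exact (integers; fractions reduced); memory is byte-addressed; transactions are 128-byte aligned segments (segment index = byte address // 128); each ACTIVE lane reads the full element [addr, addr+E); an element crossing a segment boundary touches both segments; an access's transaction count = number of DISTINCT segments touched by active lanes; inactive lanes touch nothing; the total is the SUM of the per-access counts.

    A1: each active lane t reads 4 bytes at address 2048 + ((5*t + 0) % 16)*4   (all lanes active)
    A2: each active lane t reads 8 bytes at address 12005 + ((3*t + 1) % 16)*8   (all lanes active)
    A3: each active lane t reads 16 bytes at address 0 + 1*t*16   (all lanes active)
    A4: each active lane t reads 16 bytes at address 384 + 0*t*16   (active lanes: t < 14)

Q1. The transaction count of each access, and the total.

A1: 1 transaction
A2: 2 transactions
A3: 2 transactions
A4: 1 transaction

Answer: 1,2,2,1; total 6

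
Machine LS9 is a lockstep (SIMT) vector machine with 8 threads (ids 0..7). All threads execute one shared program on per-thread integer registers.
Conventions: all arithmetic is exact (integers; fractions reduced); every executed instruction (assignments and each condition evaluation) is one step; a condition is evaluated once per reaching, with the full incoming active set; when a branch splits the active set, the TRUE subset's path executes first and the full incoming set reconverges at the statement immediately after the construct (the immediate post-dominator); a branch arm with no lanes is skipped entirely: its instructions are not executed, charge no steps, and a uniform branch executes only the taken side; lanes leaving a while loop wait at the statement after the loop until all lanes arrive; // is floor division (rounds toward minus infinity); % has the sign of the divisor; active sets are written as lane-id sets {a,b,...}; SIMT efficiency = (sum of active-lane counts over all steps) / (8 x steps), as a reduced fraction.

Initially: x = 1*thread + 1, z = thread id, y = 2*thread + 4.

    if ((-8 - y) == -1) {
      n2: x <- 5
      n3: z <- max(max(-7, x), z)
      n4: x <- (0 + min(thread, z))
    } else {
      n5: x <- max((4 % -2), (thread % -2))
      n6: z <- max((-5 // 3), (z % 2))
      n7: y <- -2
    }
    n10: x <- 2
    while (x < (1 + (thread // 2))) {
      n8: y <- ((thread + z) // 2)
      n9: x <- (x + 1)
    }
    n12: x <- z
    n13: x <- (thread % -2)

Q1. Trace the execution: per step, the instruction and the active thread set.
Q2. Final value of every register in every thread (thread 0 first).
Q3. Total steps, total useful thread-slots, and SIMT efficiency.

step 0: eval ((-8 - y) == -1)        {0,1,2,3,4,5,6,7}
step 1: x <- max((4 % -2), (thread % -2)) {0,1,2,3,4,5,6,7}
step 2: z <- max((-5 // 3), (z % 2)) {0,1,2,3,4,5,6,7}
step 3: y <- -2                      {0,1,2,3,4,5,6,7}
step 4: x <- 2                       {0,1,2,3,4,5,6,7}
step 5: eval (x < (1 + (thread // 2))) {0,1,2,3,4,5,6,7}
step 6: y <- ((thread + z) // 2)     {4,5,6,7}
step 7: x <- (x + 1)                 {4,5,6,7}
step 8: eval (x < (1 + (thread // 2))) {4,5,6,7}
step 9: y <- ((thread + z) // 2)     {6,7}
step 10: x <- (x + 1)                 {6,7}
step 11: eval (x < (1 + (thread // 2))) {6,7}
step 12: x <- z                       {0,1,2,3,4,5,6,7}
step 13: x <- (thread % -2)           {0,1,2,3,4,5,6,7}

Answer: 14 steps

x: 0,-1,0,-1,0,-1,0,-1
z: 0,1,0,1,0,1,0,1
y: -2,-2,-2,-2,2,3,3,4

steps = 14; useful = 82; efficiency = 82/112 = 41/56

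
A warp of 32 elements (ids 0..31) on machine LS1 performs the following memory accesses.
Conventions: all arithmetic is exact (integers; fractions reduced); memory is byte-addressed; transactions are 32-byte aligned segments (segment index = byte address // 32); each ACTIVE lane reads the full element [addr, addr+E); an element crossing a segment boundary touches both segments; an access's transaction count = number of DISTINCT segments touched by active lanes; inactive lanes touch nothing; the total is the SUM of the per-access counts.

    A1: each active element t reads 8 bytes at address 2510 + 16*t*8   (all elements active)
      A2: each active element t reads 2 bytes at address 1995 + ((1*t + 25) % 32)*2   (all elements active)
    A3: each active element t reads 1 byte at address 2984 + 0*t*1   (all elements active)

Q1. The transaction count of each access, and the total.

A1: 32 transactions
A2: 3 transactions
A3: 1 transaction

Answer: 32,3,1; total 36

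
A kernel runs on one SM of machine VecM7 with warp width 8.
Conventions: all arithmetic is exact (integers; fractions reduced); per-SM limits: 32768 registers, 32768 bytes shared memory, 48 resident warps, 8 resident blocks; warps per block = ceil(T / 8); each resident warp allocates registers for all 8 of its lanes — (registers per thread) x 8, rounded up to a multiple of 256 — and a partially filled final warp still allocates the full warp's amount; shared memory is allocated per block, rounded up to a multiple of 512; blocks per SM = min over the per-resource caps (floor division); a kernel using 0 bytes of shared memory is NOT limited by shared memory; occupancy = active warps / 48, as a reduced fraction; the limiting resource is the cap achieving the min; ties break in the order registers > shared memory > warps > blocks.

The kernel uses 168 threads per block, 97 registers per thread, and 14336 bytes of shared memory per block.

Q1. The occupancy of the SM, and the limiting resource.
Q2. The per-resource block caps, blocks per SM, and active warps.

Answer: occupancy 7/16, limited by registers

registers: 1 block
shared memory: 2 blocks
warps: 2 blocks
blocks: 8 blocks

Answer: 1 block, 21 active warps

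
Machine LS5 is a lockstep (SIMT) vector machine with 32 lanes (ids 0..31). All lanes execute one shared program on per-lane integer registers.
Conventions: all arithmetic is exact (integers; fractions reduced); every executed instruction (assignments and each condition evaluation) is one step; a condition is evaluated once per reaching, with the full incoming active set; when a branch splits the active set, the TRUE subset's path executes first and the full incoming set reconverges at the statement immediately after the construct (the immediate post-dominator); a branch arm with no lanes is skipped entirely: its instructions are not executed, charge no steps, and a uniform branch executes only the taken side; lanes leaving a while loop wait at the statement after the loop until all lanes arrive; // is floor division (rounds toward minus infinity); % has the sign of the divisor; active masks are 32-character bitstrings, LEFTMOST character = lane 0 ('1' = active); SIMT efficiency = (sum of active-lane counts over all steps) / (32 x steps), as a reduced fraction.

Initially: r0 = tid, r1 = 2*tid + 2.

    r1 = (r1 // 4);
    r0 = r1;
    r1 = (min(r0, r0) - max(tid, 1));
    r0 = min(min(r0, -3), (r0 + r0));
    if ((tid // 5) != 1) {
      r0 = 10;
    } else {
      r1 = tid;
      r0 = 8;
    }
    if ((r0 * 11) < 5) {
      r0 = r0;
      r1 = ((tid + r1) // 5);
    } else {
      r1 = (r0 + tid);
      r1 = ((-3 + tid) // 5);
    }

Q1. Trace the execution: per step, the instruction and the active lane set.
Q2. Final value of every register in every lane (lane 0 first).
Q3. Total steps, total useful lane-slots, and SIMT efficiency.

step 0: r1 <- (r1 // 4)              11111111111111111111111111111111
step 1: r0 <- r1                     11111111111111111111111111111111
step 2: r1 <- (min(r0, r0) - max(tid, 1)) 11111111111111111111111111111111
step 3: r0 <- min(min(r0, -3), (r0 + r0)) 11111111111111111111111111111111
step 4: eval ((tid // 5) != 1)       11111111111111111111111111111111
step 5: r0 <- 10                     11111000001111111111111111111111
step 6: r1 <- tid                    00000111110000000000000000000000
step 7: r0 <- 8                      00000111110000000000000000000000
step 8: eval ((r0 * 11) < 5)         11111111111111111111111111111111
step 9: r1 <- (r0 + tid)             11111111111111111111111111111111
step 10: r1 <- ((-3 + tid) // 5)      11111111111111111111111111111111

Answer: 11 steps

r0: 10,10,10,10,10,8,8,8,8,8,10,10,10,10,10,10,10,10,10,10,10,10,10,10,10,10,10,10,10,10,10,10
r1: -1,-1,-1,0,0,0,0,0,1,1,1,1,1,2,2,2,2,2,3,3,3,3,3,4,4,4,4,4,5,5,5,5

steps = 11; useful = 293; efficiency = 293/352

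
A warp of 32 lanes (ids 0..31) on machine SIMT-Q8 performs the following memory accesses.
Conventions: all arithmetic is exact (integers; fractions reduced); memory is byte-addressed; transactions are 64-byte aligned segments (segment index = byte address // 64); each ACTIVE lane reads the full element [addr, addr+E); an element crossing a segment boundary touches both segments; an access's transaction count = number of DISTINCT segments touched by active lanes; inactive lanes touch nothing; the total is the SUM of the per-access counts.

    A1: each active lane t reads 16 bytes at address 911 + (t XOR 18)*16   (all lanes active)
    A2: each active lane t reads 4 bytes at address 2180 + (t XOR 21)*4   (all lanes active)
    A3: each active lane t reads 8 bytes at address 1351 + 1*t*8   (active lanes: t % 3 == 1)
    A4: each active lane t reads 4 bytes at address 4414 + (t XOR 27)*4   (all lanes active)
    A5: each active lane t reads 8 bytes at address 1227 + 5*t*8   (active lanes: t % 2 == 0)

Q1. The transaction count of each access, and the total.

A1: 9 transactions
A2: 3 transactions
A3: 5 transactions
A4: 3 transactions
A5: 20 transactions

Answer: 9,3,5,3,20; total 40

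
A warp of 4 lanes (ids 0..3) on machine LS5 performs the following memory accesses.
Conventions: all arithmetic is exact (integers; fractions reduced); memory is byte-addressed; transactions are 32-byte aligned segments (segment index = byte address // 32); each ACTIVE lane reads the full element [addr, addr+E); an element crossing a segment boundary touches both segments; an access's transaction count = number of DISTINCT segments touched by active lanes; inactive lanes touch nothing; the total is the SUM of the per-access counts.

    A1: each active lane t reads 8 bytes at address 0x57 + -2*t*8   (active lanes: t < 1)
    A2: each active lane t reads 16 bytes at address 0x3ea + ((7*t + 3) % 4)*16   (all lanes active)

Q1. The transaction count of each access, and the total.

A1: 1 transaction
A2: 3 transactions

Answer: 1,3; total 4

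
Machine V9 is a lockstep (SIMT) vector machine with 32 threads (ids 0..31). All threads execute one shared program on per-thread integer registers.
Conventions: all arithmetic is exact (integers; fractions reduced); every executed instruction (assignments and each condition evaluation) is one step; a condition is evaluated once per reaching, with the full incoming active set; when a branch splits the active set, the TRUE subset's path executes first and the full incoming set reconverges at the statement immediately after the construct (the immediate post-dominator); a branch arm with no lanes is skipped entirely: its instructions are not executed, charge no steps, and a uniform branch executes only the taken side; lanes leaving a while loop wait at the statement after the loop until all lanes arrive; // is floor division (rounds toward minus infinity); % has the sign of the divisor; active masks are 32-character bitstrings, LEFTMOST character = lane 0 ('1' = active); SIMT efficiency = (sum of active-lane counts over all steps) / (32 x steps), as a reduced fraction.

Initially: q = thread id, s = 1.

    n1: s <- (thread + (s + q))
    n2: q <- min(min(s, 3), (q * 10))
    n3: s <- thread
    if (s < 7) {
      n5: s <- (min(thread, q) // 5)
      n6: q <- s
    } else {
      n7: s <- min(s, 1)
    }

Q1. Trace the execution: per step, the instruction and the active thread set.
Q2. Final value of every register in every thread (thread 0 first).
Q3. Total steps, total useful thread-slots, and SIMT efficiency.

step 0: s <- (thread + (s + q))      11111111111111111111111111111111
step 1: q <- min(min(s, 3), (q * 10)) 11111111111111111111111111111111
step 2: s <- thread                  11111111111111111111111111111111
step 3: eval (s < 7)                 11111111111111111111111111111111
step 4: s <- (min(thread, q) // 5)   11111110000000000000000000000000
step 5: q <- s                       11111110000000000000000000000000
step 6: s <- min(s, 1)               00000001111111111111111111111111

Answer: 7 steps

q: 0,0,0,0,0,0,0,3,3,3,3,3,3,3,3,3,3,3,3,3,3,3,3,3,3,3,3,3,3,3,3,3
s: 0,0,0,0,0,0,0,1,1,1,1,1,1,1,1,1,1,1,1,1,1,1,1,1,1,1,1,1,1,1,1,1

steps = 7; useful = 167; efficiency = 167/224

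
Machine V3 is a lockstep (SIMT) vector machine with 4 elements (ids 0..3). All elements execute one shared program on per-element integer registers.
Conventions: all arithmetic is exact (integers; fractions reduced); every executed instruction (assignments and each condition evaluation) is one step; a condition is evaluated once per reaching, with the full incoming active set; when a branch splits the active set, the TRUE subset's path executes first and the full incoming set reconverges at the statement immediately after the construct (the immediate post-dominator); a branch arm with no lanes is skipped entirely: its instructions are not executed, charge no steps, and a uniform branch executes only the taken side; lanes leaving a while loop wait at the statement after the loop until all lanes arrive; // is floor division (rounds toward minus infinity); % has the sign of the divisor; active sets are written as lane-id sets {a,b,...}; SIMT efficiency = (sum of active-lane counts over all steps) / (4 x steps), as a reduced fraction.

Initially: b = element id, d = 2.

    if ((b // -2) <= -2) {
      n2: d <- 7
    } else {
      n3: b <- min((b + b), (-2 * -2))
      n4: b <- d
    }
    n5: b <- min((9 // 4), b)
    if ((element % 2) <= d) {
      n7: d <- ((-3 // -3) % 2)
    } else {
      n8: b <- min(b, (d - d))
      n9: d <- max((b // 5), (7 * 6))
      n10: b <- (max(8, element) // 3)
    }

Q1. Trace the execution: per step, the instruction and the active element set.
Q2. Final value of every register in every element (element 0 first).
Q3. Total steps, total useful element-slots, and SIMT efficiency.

step 0: eval ((b // -2) <= -2)       {0,1,2,3}
step 1: d <- 7                       {3}
step 2: b <- min((b + b), (-2 * -2)) {0,1,2}
step 3: b <- d                       {0,1,2}
step 4: b <- min((9 // 4), b)        {0,1,2,3}
step 5: eval ((element % 2) <= d)    {0,1,2,3}
step 6: d <- ((-3 // -3) % 2)        {0,1,2,3}

Answer: 7 steps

b: 2,2,2,2
d: 1,1,1,1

steps = 7; useful = 23; efficiency = 23/28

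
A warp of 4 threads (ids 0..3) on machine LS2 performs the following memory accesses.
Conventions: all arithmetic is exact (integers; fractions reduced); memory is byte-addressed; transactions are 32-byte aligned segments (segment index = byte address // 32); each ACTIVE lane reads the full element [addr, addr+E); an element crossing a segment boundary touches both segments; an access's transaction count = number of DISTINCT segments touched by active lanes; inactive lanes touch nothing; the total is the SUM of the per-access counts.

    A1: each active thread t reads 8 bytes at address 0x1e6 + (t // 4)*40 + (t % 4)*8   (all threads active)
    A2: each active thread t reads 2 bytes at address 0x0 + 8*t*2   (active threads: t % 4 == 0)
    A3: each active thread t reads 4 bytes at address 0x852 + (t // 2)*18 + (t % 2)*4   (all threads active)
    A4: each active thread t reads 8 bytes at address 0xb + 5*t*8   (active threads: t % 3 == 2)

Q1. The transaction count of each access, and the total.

A1: 2 transactions
A2: 1 transaction
A3: 2 transactions
A4: 2 transactions

Answer: 2,1,2,2; total 7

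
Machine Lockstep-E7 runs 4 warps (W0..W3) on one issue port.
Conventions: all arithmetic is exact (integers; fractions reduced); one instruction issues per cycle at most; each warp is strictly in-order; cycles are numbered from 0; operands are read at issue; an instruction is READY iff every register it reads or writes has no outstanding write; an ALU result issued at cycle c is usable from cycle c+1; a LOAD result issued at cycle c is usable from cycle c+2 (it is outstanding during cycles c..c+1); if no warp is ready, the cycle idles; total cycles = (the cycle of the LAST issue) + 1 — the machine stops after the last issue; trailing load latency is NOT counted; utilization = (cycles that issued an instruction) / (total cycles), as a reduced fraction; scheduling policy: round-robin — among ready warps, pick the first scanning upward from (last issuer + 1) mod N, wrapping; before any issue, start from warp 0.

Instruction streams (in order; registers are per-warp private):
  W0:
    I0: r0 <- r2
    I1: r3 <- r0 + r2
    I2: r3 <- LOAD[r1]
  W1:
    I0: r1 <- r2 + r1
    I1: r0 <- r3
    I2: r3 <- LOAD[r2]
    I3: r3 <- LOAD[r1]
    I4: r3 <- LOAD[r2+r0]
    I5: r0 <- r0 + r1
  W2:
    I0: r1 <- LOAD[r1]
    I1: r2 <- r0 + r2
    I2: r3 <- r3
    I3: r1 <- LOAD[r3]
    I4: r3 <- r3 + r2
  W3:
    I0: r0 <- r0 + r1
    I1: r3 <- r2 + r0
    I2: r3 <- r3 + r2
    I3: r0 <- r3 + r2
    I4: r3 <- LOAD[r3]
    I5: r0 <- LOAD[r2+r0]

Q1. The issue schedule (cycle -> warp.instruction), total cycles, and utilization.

cycle 0: W0.I0
cycle 1: W1.I0
cycle 2: W2.I0
cycle 3: W3.I0
cycle 4: W0.I1
cycle 5: W1.I1
cycle 6: W2.I1
cycle 7: W3.I1
cycle 8: W0.I2
cycle 9: W1.I2
cycle 10: W2.I2
cycle 11: W3.I2
cycle 12: W1.I3
cycle 13: W2.I3
cycle 14: W3.I3
cycle 15: W1.I4
cycle 16: W2.I4
cycle 17: W3.I4
cycle 18: W1.I5
cycle 19: W3.I5

Answer: 20 cycles, utilization 1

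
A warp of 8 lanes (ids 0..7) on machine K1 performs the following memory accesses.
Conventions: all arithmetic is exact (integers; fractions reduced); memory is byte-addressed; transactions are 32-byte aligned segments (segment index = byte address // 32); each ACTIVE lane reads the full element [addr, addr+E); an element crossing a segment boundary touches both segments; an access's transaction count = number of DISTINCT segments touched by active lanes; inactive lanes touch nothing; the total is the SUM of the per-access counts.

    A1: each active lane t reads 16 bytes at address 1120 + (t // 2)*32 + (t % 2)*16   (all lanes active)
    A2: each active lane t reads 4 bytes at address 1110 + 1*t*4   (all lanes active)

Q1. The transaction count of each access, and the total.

A1: 4 transactions
A2: 2 transactions

Answer: 4,2; total 6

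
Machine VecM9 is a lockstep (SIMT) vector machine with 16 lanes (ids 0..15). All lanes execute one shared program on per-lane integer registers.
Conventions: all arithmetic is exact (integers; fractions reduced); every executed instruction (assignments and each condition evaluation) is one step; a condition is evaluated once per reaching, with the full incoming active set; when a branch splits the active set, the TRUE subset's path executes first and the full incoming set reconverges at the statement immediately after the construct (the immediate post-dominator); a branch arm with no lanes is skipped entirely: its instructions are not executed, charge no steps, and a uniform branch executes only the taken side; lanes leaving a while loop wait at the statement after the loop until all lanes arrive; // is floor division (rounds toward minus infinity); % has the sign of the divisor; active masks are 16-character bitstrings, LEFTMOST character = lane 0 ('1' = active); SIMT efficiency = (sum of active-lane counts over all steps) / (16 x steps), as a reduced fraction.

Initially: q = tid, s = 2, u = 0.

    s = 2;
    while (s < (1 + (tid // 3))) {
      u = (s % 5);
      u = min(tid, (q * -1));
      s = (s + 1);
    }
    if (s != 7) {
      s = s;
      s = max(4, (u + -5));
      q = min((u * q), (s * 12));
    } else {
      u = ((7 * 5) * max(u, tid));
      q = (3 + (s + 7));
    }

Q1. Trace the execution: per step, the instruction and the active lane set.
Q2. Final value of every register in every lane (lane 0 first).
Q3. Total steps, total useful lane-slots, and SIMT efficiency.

step 0: s <- 2                       1111111111111111
step 1: eval (s < (1 + (tid // 3)))  1111111111111111
step 2: u <- (s % 5)                 0000001111111111
step 3: u <- min(tid, (q * -1))      0000001111111111
step 4: s <- (s + 1)                 0000001111111111
step 5: eval (s < (1 + (tid // 3)))  0000001111111111
step 6: u <- (s % 5)                 0000000001111111
step 7: u <- min(tid, (q * -1))      0000000001111111
step 8: s <- (s + 1)                 0000000001111111
step 9: eval (s < (1 + (tid // 3)))  0000000001111111
step 10: u <- (s % 5)                 0000000000001111
step 11: u <- min(tid, (q * -1))      0000000000001111
step 12: s <- (s + 1)                 0000000000001111
step 13: eval (s < (1 + (tid // 3)))  0000000000001111
step 14: u <- (s % 5)                 0000000000000001
step 15: u <- min(tid, (q * -1))      0000000000000001
step 16: s <- (s + 1)                 0000000000000001
step 17: eval (s < (1 + (tid // 3)))  0000000000000001
step 18: eval (s != 7)                1111111111111111
step 19: s <- s                       1111111111111111
step 20: s <- max(4, (u + -5))        1111111111111111
step 21: q <- min((u * q), (s * 12))  1111111111111111

Answer: 22 steps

q: 0,0,0,0,0,0,-36,-49,-64,-81,-100,-121,-144,-169,-196,-225
s: 4,4,4,4,4,4,4,4,4,4,4,4,4,4,4,4
u: 0,0,0,0,0,0,-6,-7,-8,-9,-10,-11,-12,-13,-14,-15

steps = 22; useful = 184; efficiency = 184/352 = 23/44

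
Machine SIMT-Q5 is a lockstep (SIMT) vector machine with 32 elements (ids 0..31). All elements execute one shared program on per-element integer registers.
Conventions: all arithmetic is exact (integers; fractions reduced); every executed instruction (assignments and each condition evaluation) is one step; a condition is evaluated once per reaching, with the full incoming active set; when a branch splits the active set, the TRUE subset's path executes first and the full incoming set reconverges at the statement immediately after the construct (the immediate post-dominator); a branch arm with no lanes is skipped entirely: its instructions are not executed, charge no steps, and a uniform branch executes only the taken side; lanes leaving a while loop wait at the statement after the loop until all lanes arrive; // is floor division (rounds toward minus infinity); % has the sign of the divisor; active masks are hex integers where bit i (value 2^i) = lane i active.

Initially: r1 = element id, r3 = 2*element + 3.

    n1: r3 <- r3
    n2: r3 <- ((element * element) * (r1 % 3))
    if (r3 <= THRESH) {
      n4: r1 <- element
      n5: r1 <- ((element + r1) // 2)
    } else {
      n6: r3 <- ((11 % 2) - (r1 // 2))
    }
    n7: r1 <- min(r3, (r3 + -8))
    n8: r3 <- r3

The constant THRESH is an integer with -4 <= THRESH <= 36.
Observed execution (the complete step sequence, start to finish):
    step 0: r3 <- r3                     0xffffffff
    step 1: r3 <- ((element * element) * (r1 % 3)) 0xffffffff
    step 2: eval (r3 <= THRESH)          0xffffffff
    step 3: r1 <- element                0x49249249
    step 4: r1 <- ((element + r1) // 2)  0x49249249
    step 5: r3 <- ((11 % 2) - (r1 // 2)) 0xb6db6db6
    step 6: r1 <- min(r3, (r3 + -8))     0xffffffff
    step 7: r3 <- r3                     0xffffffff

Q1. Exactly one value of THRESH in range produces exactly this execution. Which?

Answer: THRESH = 0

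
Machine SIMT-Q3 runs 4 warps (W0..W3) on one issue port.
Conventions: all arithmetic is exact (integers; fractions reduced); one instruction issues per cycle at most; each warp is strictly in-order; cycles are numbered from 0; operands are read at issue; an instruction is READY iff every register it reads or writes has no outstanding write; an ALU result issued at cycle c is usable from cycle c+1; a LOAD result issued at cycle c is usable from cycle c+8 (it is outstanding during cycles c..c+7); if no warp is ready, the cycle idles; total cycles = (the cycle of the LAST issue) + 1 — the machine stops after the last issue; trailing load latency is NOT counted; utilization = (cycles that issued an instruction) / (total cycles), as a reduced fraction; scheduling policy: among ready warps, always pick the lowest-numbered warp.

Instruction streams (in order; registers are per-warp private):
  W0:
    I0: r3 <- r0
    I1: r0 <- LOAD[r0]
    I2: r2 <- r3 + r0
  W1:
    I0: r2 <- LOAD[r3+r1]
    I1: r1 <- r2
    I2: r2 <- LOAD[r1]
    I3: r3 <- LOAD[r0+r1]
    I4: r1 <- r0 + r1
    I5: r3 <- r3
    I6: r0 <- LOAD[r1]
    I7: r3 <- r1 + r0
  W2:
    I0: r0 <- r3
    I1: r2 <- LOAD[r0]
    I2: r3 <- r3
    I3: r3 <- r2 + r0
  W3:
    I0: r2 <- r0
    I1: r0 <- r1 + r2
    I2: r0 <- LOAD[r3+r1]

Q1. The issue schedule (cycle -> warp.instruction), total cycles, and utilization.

cycle 0: W0.I0
cycle 1: W0.I1
cycle 2: W1.I0
cycle 3: W2.I0
cycle 4: W2.I1
cycle 5: W2.I2
cycle 6: W3.I0
cycle 7: W3.I1
cycle 8: W3.I2
cycle 9: W0.I2
cycle 10: W1.I1
cycle 11: W1.I2
cycle 12: W1.I3
cycle 13: W1.I4
cycle 14: W2.I3
cycle 15: idle
cycle 16: idle
cycle 17: idle
cycle 18: idle
cycle 19: idle
cycle 20: W1.I5
cycle 21: W1.I6
cycle 22: idle
cycle 23: idle
cycle 24: idle
cycle 25: idle
cycle 26: idle
cycle 27: idle
cycle 28: idle
cycle 29: W1.I7

Answer: 30 cycles, utilization 3/5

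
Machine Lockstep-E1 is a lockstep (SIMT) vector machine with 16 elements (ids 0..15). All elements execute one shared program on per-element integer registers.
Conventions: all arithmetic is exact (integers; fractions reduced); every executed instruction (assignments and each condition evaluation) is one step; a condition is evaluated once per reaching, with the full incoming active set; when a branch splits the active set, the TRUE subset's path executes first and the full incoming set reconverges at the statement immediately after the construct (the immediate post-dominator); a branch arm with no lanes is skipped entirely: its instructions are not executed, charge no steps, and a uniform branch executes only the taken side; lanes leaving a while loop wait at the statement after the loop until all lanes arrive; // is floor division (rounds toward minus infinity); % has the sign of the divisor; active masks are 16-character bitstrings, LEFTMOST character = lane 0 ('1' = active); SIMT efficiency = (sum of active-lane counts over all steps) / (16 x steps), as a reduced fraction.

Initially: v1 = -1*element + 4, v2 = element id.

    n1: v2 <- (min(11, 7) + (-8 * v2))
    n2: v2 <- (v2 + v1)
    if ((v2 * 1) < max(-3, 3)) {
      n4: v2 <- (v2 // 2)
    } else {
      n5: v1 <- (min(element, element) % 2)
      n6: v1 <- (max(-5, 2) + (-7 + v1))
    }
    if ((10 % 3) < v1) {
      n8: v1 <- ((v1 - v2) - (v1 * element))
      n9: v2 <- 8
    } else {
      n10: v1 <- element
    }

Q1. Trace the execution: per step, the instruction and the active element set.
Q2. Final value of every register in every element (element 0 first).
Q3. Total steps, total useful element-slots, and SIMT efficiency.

step 0: v2 <- (min(11, 7) + (-8 * v2)) 1111111111111111
step 1: v2 <- (v2 + v1)              1111111111111111
step 2: eval ((v2 * 1) < max(-3, 3)) 1111111111111111
step 3: v2 <- (v2 // 2)              0111111111111111
step 4: v1 <- (min(element, element) % 2) 1000000000000000
step 5: v1 <- (max(-5, 2) + (-7 + v1)) 1000000000000000
step 6: eval ((10 % 3) < v1)         1111111111111111
step 7: v1 <- ((v1 - v2) - (v1 * element)) 0110000000000000
step 8: v2 <- 8                      0110000000000000
step 9: v1 <- element                1001111111111111

Answer: 10 steps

v1: 0,-1,2,3,4,5,6,7,8,9,10,11,12,13,14,15
v2: 11,8,8,-8,-13,-17,-22,-26,-31,-35,-40,-44,-49,-53,-58,-62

steps = 10; useful = 99; efficiency = 99/160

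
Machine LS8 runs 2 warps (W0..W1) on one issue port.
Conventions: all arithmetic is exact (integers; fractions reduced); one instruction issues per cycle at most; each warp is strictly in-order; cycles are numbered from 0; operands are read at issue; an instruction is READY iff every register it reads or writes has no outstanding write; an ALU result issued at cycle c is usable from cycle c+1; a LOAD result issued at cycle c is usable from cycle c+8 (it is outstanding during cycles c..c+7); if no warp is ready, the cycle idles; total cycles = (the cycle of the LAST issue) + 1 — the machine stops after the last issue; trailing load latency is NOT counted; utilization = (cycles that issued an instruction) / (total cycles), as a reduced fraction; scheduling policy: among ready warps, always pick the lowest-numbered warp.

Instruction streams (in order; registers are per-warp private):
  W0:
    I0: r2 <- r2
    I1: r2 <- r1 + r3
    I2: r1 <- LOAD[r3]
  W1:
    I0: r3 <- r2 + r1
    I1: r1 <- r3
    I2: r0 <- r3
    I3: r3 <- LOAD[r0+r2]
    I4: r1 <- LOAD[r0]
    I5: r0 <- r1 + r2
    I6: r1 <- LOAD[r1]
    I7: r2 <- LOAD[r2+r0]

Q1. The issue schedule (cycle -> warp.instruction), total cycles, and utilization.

cycle 0: W0.I0
cycle 1: W0.I1
cycle 2: W0.I2
cycle 3: W1.I0
cycle 4: W1.I1
cycle 5: W1.I2
cycle 6: W1.I3
cycle 7: W1.I4
cycle 8: idle
cycle 9: idle
cycle 10: idle
cycle 11: idle
cycle 12: idle
cycle 13: idle
cycle 14: idle
cycle 15: W1.I5
cycle 16: W1.I6
cycle 17: W1.I7

Answer: 18 cycles, utilization 11/18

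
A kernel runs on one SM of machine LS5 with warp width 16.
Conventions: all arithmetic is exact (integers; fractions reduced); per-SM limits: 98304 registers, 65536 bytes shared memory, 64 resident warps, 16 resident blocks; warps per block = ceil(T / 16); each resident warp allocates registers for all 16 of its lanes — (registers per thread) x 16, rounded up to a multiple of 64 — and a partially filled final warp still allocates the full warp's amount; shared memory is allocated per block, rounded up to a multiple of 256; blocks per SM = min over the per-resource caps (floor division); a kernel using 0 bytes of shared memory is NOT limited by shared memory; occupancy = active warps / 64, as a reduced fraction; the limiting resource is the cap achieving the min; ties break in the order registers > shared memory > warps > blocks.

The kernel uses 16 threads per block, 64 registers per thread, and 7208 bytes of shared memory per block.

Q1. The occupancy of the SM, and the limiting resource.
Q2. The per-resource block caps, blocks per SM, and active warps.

Answer: occupancy 1/8, limited by shared memory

registers: 96 blocks
shared memory: 8 blocks
warps: 64 blocks
blocks: 16 blocks

Answer: 8 blocks, 8 active warps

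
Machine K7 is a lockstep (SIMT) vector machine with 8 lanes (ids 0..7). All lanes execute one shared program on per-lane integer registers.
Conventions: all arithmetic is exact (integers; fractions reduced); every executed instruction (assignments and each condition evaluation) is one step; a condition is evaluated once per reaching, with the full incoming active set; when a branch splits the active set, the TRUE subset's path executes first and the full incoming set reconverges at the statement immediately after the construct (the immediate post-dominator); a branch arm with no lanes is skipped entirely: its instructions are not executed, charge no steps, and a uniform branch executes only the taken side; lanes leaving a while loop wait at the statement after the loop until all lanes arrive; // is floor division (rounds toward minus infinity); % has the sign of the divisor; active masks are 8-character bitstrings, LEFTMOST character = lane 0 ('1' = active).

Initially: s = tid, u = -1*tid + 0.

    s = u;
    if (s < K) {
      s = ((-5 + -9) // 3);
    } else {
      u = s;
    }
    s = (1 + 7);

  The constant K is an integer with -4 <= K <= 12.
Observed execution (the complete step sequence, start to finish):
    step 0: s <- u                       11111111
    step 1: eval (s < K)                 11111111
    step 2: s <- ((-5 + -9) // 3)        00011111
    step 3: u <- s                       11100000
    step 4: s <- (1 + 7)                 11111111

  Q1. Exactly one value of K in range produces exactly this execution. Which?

Answer: K = -2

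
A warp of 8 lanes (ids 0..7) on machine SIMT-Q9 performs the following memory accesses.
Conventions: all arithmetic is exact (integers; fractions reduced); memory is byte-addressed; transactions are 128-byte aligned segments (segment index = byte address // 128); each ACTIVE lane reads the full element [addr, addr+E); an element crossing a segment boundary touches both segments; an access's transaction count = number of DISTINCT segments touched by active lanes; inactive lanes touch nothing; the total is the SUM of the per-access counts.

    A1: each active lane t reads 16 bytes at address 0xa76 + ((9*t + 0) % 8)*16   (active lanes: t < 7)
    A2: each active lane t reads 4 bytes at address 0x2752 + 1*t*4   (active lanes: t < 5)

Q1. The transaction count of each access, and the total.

A1: 2 transactions
A2: 1 transaction

Answer: 2,1; total 3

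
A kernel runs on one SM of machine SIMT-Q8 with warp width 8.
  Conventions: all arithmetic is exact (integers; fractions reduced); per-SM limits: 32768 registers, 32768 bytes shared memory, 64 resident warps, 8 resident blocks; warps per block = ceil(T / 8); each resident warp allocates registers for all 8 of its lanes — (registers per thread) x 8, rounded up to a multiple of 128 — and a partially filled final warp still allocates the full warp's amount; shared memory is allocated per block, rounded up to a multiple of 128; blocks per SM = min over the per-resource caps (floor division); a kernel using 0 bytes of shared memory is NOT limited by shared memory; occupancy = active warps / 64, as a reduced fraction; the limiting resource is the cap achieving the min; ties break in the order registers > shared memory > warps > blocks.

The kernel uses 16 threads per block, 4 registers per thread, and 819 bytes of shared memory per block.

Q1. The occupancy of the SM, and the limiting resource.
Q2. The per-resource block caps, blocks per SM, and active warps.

Answer: occupancy 1/4, limited by blocks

registers: 128 blocks
shared memory: 36 blocks
warps: 32 blocks
blocks: 8 blocks

Answer: 8 blocks, 16 active warps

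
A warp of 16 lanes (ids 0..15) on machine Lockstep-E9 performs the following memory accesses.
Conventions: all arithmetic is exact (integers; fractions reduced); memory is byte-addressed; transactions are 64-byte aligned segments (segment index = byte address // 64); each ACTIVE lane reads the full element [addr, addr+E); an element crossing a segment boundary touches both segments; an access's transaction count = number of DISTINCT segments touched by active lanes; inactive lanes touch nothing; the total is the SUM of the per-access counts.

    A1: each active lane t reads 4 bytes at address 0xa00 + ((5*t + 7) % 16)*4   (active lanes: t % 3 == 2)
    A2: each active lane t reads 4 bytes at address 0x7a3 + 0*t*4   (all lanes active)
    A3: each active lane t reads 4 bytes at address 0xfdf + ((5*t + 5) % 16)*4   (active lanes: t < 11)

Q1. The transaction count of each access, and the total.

A1: 1 transaction
A2: 1 transaction
A3: 2 transactions

Answer: 1,1,2; total 4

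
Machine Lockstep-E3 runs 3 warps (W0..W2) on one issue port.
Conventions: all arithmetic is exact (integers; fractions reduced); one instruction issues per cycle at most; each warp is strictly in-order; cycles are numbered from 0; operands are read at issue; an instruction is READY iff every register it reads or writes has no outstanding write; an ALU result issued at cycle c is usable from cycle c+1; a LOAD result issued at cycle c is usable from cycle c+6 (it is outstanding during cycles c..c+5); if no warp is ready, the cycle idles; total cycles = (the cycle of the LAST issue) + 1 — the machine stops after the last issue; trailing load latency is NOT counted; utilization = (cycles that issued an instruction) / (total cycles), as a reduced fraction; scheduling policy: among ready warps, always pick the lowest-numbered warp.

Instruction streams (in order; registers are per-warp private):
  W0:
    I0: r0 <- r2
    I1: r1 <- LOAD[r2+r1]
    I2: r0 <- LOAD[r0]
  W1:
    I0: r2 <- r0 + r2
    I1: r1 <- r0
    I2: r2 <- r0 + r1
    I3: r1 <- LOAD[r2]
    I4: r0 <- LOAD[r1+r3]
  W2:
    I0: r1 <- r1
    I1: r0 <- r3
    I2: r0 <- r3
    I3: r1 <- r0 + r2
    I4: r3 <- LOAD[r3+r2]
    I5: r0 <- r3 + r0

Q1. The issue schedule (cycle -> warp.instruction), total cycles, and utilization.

cycle 0: W0.I0
cycle 1: W0.I1
cycle 2: W0.I2
cycle 3: W1.I0
cycle 4: W1.I1
cycle 5: W1.I2
cycle 6: W1.I3
cycle 7: W2.I0
cycle 8: W2.I1
cycle 9: W2.I2
cycle 10: W2.I3
cycle 11: W2.I4
cycle 12: W1.I4
cycle 13: idle
cycle 14: idle
cycle 15: idle
cycle 16: idle
cycle 17: W2.I5

Answer: 18 cycles, utilization 7/9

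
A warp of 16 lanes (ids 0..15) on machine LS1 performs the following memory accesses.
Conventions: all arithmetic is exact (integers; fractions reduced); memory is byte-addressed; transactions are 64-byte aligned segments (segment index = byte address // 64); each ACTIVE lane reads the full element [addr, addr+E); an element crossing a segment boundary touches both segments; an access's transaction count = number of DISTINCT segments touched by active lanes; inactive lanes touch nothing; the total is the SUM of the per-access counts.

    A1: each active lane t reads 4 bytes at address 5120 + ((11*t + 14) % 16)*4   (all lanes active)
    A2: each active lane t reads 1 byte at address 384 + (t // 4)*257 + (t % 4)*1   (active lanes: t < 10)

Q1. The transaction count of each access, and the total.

A1: 1 transaction
A2: 3 transactions

Answer: 1,3; total 4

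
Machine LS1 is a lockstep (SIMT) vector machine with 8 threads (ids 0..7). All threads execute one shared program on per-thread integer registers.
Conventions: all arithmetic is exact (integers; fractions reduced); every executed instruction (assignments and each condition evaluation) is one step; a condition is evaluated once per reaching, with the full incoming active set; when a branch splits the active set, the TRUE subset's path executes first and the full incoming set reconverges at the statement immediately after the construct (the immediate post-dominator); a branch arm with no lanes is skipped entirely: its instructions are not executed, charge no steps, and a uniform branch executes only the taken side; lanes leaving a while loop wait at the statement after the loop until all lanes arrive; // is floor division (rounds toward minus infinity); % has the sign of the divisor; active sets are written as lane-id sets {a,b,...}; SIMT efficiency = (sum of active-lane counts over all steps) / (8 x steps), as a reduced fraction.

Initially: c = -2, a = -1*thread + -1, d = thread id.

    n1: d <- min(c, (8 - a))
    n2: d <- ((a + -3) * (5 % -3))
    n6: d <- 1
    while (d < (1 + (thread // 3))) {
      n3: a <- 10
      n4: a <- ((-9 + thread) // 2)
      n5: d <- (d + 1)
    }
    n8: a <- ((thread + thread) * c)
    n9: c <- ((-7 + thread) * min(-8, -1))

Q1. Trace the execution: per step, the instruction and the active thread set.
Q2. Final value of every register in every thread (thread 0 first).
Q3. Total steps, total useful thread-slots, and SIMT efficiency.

step 0: d <- min(c, (8 - a))         {0,1,2,3,4,5,6,7}
step 1: d <- ((a + -3) * (5 % -3))   {0,1,2,3,4,5,6,7}
step 2: d <- 1                       {0,1,2,3,4,5,6,7}
step 3: eval (d < (1 + (thread // 3))) {0,1,2,3,4,5,6,7}
step 4: a <- 10                      {3,4,5,6,7}
step 5: a <- ((-9 + thread) // 2)    {3,4,5,6,7}
step 6: d <- (d + 1)                 {3,4,5,6,7}
step 7: eval (d < (1 + (thread // 3))) {3,4,5,6,7}
step 8: a <- 10                      {6,7}
step 9: a <- ((-9 + thread) // 2)    {6,7}
step 10: d <- (d + 1)                 {6,7}
step 11: eval (d < (1 + (thread // 3))) {6,7}
step 12: a <- ((thread + thread) * c) {0,1,2,3,4,5,6,7}
step 13: c <- ((-7 + thread) * min(-8, -1)) {0,1,2,3,4,5,6,7}

Answer: 14 steps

c: 56,48,40,32,24,16,8,0
a: 0,-4,-8,-12,-16,-20,-24,-28
d: 1,1,1,2,2,2,3,3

steps = 14; useful = 76; efficiency = 76/112 = 19/28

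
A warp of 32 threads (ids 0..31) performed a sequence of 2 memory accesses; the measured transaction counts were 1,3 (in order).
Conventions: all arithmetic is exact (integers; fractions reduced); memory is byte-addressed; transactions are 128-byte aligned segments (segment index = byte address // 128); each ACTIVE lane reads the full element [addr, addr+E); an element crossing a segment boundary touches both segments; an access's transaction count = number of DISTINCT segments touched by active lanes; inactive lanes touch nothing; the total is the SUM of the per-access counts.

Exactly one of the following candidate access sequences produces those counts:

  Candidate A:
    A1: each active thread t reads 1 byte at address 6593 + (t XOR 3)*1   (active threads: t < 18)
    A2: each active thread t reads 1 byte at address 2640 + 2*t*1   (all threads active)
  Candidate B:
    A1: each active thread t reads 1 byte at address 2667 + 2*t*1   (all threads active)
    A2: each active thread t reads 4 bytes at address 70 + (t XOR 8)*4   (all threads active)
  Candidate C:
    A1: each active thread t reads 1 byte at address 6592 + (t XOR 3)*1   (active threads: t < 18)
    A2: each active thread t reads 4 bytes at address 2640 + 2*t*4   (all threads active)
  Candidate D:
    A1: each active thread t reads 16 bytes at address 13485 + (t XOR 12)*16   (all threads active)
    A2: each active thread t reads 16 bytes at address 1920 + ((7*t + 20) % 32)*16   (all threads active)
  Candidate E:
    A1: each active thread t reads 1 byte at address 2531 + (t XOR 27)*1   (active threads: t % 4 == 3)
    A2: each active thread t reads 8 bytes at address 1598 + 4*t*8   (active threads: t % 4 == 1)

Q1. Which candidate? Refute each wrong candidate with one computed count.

A: A2 gives 2 transactions, not 3
B: A1 gives 2 transactions, not 1
D: A1 gives 5 transactions, not 1
E: A2 gives 8 transactions, not 3
C: all counts match (1,3)

Answer: C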